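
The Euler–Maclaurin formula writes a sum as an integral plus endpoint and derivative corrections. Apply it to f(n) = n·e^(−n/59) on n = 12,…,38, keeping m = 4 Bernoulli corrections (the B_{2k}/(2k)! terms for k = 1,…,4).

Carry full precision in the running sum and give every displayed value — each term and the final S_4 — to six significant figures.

The integral term ∫_12^38 x·e^(−x/59) dx = 412.613.
Boundary: ½(f(12) + f(38)) = ½(9.79152 + 19.9558) = 14.8736.
Integral + boundary = 427.486.
Order-1 term: 1/12 · (0.186918 − 0.650002) = -0.0385903.
Running total after k=1: 427.448.
Order-2 term: −1/720 · (0.000355421 − 0.000655536) = 4.16826e-07.
Running total after k=2: 427.448.
Order-3 term: 1/30240 · (1.88781e-07 − 3.22995e-07) = -4.43829e-12.
Running total after k=3: 427.448.
Order-4 term: −1/1209600 · (7.91320e-11 − 1.31477e-10) = 4.32745e-17.

S_4 ≈ 427.448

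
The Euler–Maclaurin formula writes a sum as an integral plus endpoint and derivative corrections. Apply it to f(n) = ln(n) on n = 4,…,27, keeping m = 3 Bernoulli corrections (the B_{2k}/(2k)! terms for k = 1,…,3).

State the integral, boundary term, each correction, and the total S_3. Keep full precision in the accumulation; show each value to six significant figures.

Integral: ∫_4^27 ln(x) dx = 60.4424.
Endpoint term: (f(4) + f(27))/2 = (1.38629 + 3.29584)/2 = 2.34107.
Running total after boundary: 62.7835.
k=1: B_{2}/(2)! × [f^{(1)}(27) − f^{(1)}(4)] = 1/12 × (0.0370370 − 0.250000) = -0.0177469.
Partial sum through k=1: 62.7657.
k=2: B_{4}/(4)! × [f^{(3)}(27) − f^{(3)}(4)] = −1/720 × (0.000101611 − 0.0312500) = 4.32617e-05.
Partial sum through k=2: 62.7658.
k=3: B_{6}/(6)! × [f^{(5)}(27) − f^{(5)}(4)] = 1/30240 × (1.67260e-06 − 0.0234375) = -7.74994e-07.

S_3 ≈ 62.7658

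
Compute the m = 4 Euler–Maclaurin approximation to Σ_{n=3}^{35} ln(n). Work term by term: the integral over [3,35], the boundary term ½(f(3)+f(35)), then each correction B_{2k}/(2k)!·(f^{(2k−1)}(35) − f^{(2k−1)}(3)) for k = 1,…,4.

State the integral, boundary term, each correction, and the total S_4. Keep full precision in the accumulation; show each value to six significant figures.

Integral: ∫_3^35 ln(x) dx = 89.1413.
Endpoint term: (f(3) + f(35))/2 = (1.09861 + 3.55535)/2 = 2.32698.
So far: 91.4683.
Correction k=1: B_{2}/2! · (f^{(1)}(35) − f^{(1)}(3)) = 1/12 · (0.0285714 − 0.333333) = -0.0253968.
Partial sum through k=1: 91.4429.
Correction k=2: B_{4}/4! · (f^{(3)}(35) − f^{(3)}(3)) = −1/720 · (4.66472e-05 − 0.0740741) = 0.000102816.
Partial sum through k=2: 91.4430.
Correction k=3: B_{6}/6! · (f^{(5)}(35) − f^{(5)}(3)) = 1/30240 · (4.56952e-07 − 0.0987654) = -3.26604e-06.
Partial sum through k=3: 91.4430.
Correction k=4: B_{8}/8! · (f^{(7)}(35) − f^{(7)}(3)) = −1/1209600 · (1.11907e-08 − 0.329218) = 2.72171e-07.

S_4 ≈ 91.4430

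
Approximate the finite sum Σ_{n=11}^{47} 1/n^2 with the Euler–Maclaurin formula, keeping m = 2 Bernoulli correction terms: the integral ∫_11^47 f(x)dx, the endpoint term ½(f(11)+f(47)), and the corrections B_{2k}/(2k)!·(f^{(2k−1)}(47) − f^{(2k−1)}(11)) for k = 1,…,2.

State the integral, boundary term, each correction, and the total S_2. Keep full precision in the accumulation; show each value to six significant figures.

∫_11^47 1/x^2 dx evaluates to 0.0696325.
½[f(11) + f(47)] = ½[0.00826446 + 0.000452694] = 0.00435858.
Integral + boundary = 0.0739911.
k=1: B_{2}/(2)! × [f^{(1)}(47) − f^{(1)}(11)] = 1/12 × (-1.92636e-05 − (-0.00150263)) = 0.000123614.
Running total after k=1: 0.0741147.
k=2: B_{4}/(4)! × [f^{(3)}(47) − f^{(3)}(11)] = −1/720 × (-1.04646e-07 − (-0.000149021)) = -2.06828e-07.

S_2 ≈ 0.0741145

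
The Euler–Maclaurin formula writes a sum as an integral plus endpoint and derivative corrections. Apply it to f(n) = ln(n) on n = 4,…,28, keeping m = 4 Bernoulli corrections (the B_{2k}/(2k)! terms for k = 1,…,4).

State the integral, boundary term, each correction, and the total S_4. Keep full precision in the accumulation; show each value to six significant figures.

∫_4^28 ln(x) dx evaluates to 63.7565.
Endpoint term: (f(4) + f(28))/2 = (1.38629 + 3.33220)/2 = 2.35925.
Running total after boundary: 66.1158.
Order-1 term: 1/12 · (0.0357143 − 0.250000) = -0.0178571.
After k=1: 66.0979.
Order-2 term: −1/720 · (9.11079e-05 − 0.0312500) = 4.32762e-05.
After k=2: 66.0980.
Order-3 term: 1/30240 · (1.39451e-06 − 0.0234375) = -7.75003e-07.
After k=3: 66.0980.
Order-4 term: −1/1209600 · (5.33613e-08 − 0.0439453) = 3.63304e-08.

S_4 ≈ 66.0980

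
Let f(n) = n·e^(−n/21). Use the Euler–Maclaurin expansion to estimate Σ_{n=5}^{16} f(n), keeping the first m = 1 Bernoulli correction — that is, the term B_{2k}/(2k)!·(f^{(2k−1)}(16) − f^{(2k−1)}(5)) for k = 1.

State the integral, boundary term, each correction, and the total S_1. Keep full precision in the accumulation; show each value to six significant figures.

Integral: ∫_5^16 x·e^(−x/21) dx = 67.6324.
½[f(5) + f(16)] = ½[3.94064 + 7.46842] = 5.70453.
Integral + boundary = 73.3369.
Order-1 term: 1/12 · (0.111137 − 0.600478) = -0.0407784.

S_1 ≈ 73.2961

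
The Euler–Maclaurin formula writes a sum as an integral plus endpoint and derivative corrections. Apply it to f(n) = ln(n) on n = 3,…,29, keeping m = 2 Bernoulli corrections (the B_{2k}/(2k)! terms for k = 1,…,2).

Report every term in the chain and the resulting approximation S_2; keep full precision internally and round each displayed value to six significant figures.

Integral: ∫_3^29 ln(x) dx = 68.3557.
Boundary: ½(f(3) + f(29)) = ½(1.09861 + 3.36730) = 2.23295.
Integral + boundary = 70.5887.
Order-1 term: 1/12 · (0.0344828 − 0.333333) = -0.0249042.
Running total after k=1: 70.5638.
Order-2 term: −1/720 · (8.20042e-05 − 0.0740741) = 0.000102767.

S_2 ≈ 70.5639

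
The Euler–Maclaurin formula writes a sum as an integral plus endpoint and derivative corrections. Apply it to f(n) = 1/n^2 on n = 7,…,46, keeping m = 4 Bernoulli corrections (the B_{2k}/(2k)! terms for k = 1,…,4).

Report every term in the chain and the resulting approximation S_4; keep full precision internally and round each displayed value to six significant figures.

∫_7^46 1/x^2 dx evaluates to 0.121118.
Boundary: ½(f(7) + f(46)) = ½(0.0204082 + 0.000472590) = 0.0104404.
Integral + boundary = 0.131558.
k=1: B_{2}/(2)! × [f^{(1)}(46) − f^{(1)}(7)] = 1/12 × (-2.05474e-05 − (-0.00583090)) = 0.000484196.
Running total after k=1: 0.132043.
k=2: B_{4}/(4)! × [f^{(3)}(46) − f^{(3)}(7)] = −1/720 × (-1.16526e-07 − (-0.00142798)) = -1.98314e-06.
Running total after k=2: 0.132041.
k=3: B_{6}/(6)! × [f^{(5)}(46) − f^{(5)}(7)] = 1/30240 × (-1.65207e-09 − (-0.000874271)) = 2.89110e-08.
Running total after k=3: 0.132041.
k=4: B_{8}/(8)! × [f^{(7)}(46) − f^{(7)}(7)] = −1/1209600 × (-4.37220e-11 − (-0.000999167)) = -8.26031e-10.

S_4 ≈ 0.132041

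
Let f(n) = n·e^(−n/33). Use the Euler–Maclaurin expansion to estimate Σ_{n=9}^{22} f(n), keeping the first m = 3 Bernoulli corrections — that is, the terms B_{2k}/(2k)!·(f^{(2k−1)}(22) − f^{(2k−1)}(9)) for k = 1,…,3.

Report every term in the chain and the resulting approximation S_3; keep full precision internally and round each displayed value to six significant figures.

S_3 ≈ 132.352

The integral term ∫_9^22 x·e^(−x/33) dx = 123.310.
Endpoint term: (f(9) + f(22))/2 = (6.85170 + 11.2952)/2 = 9.07344.
So far: 132.384.
Correction k=1: B_{2}/2! · (f^{(1)}(22) − f^{(1)}(9)) = 1/12 · (0.171139 − 0.553673) = -0.0318778.
Partial sum through k=1: 132.352.
Correction k=2: B_{4}/4! · (f^{(3)}(22) − f^{(3)}(9)) = −1/720 · (0.00110007 − 0.00190659) = 1.12017e-06.
Partial sum through k=2: 132.352.
Correction k=3: B_{6}/6! · (f^{(5)}(22) − f^{(5)}(9)) = 1/30240 · (1.87602e-06 − 3.03467e-06) = -3.83151e-11.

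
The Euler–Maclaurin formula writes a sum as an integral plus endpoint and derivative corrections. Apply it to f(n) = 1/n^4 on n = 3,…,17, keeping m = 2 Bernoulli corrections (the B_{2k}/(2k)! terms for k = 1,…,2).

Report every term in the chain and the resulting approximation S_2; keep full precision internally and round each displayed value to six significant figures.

Integral: ∫_3^17 1/x^4 dx = 0.0122778.
½[f(3) + f(17)] = ½[0.0123457 + 1.19730e-05] = 0.00617883.
Integral + boundary = 0.0184567.
k=1: B_{2}/(2)! × [f^{(1)}(17) − f^{(1)}(3)] = 1/12 × (-2.81719e-06 − (-0.0164609)) = 0.00137151.
Partial sum through k=1: 0.0198282.
k=2: B_{4}/(4)! × [f^{(3)}(17) − f^{(3)}(3)] = −1/720 × (-2.92441e-07 − (-0.0548697)) = -7.62075e-05.

S_2 ≈ 0.0197520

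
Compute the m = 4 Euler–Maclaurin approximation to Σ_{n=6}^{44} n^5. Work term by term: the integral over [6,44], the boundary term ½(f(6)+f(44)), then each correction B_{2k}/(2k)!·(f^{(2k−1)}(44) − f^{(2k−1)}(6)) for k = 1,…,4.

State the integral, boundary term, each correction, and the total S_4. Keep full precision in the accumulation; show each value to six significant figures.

Integral: ∫_6^44 x^5 dx = 1.20938e+09.
Boundary: ½(f(6) + f(44)) = ½(7776.00 + 1.64916e+08) = 8.24620e+07.
Running total after boundary: 1.29184e+09.
k=1: B_{2}/(2)! × [f^{(1)}(44) − f^{(1)}(6)] = 1/12 × (1.87405e+07 − 6480.00) = 1.56117e+06.
Partial sum through k=1: 1.29340e+09.
k=2: B_{4}/(4)! × [f^{(3)}(44) − f^{(3)}(6)] = −1/720 × (116160 − 2160.00) = -158.333.
Partial sum through k=2: 1.29340e+09.
k=3: B_{6}/(6)! × [f^{(5)}(44) − f^{(5)}(6)] = 1/30240 × (120.000 − 120.000) = 0.00000.
Partial sum through k=3: 1.29340e+09.
k=4: B_{8}/(8)! × [f^{(7)}(44) − f^{(7)}(6)] = −1/1209600 × (0.00000 − 0.00000) = 0.00000.

S_4 ≈ 1.29340e+09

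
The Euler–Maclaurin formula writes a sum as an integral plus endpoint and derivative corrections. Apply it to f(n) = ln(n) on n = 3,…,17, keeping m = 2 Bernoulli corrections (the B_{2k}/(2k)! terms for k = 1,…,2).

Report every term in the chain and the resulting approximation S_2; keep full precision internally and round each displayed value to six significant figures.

S_2 ≈ 32.8119

Integral: ∫_3^17 ln(x) dx = 30.8688.
Endpoint term: (f(3) + f(17))/2 = (1.09861 + 2.83321)/2 = 1.96591.
So far: 32.8347.
k=1: B_{2}/(2)! × [f^{(1)}(17) − f^{(1)}(3)] = 1/12 × (0.0588235 − 0.333333) = -0.0228758.
Running total after k=1: 32.8118.
k=2: B_{4}/(4)! × [f^{(3)}(17) − f^{(3)}(3)] = −1/720 × (0.000407083 − 0.0740741) = 0.000102315.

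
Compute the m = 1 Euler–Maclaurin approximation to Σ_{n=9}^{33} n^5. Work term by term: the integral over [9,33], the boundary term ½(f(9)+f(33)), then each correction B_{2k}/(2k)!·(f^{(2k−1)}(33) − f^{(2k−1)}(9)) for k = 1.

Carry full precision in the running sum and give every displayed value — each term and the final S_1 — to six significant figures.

S_1 ≈ 2.35245e+08

∫_9^33 x^5 dx evaluates to 2.15156e+08.
Boundary: ½(f(9) + f(33)) = ½(59049.0 + 3.91354e+07) = 1.95972e+07.
So far: 2.34753e+08.
Order-1 term: 1/12 · (5.92960e+06 − 32805.0) = 491400.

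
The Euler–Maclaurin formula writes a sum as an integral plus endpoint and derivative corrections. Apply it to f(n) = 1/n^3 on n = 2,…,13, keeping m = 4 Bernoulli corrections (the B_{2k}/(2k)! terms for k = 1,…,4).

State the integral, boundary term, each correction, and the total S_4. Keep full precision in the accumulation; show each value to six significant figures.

S_4 ≈ 0.199262

∫_2^13 1/x^3 dx evaluates to 0.122041.
Boundary: ½(f(2) + f(13)) = ½(0.125000 + 0.000455166) = 0.0627276.
So far: 0.184769.
k=1: B_{2}/(2)! × [f^{(1)}(13) − f^{(1)}(2)] = 1/12 × (-0.000105038 − (-0.187500)) = 0.0156162.
Partial sum through k=1: 0.200385.
k=2: B_{4}/(4)! × [f^{(3)}(13) − f^{(3)}(2)] = −1/720 × (-1.24306e-05 − (-0.937500)) = -0.00130207.
Partial sum through k=2: 0.199083.
k=3: B_{6}/(6)! × [f^{(5)}(13) − f^{(5)}(2)] = 1/30240 × (-3.08925e-06 − (-9.84375)) = 0.000325521.
Partial sum through k=3: 0.199409.
k=4: B_{8}/(8)! × [f^{(7)}(13) − f^{(7)}(2)] = −1/1209600 × (-1.31613e-06 − (-177.188)) = -0.000146484.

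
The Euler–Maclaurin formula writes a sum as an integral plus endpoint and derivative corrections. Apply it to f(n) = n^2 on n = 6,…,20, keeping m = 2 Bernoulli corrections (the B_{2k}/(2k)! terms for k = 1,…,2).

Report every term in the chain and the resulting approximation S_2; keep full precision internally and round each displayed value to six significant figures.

S_2 ≈ 2815.00

∫_6^20 x^2 dx evaluates to 2594.67.
½[f(6) + f(20)] = ½[36.0000 + 400.000] = 218.000.
So far: 2812.67.
k=1: B_{2}/(2)! × [f^{(1)}(20) − f^{(1)}(6)] = 1/12 × (40.0000 − 12.0000) = 2.33333.
Partial sum through k=1: 2815.00.
k=2: B_{4}/(4)! × [f^{(3)}(20) − f^{(3)}(6)] = −1/720 × (0.00000 − 0.00000) = 0.00000.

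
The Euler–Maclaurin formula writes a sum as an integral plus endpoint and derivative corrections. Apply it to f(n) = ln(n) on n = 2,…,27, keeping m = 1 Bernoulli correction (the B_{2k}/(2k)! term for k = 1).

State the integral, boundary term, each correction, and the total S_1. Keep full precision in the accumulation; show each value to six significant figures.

S_1 ≈ 64.5572

The integral term ∫_2^27 ln(x) dx = 62.6013.
½[f(2) + f(27)] = ½[0.693147 + 3.29584] = 1.99449.
So far: 64.5958.
Order-1 term: 1/12 · (0.0370370 − 0.500000) = -0.0385802.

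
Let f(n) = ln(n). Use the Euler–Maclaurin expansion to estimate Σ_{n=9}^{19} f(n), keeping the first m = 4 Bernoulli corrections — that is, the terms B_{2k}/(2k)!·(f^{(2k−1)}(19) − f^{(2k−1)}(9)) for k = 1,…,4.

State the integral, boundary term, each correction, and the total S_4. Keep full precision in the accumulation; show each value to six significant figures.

Integral: ∫_9^19 ln(x) dx = 26.1693.
½[f(9) + f(19)] = ½[2.19722 + 2.94444] = 2.57083.
So far: 28.7402.
Order-1 term: 1/12 · (0.0526316 − 0.111111) = -0.00487329.
Partial sum through k=1: 28.7353.
Order-2 term: −1/720 · (0.000291588 − 0.00274348) = 3.40541e-06.
Partial sum through k=2: 28.7353.
Order-3 term: 1/30240 · (9.69267e-06 − 0.000406442) = -1.31200e-08.
Partial sum through k=3: 28.7353.
Order-4 term: −1/1209600 · (8.05485e-07 − 0.000150534) = 1.23784e-10.

S_4 ≈ 28.7353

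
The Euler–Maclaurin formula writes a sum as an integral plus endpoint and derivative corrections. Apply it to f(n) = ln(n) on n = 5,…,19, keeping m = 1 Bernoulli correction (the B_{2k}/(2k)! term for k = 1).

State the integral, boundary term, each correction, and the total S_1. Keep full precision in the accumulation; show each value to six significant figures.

The integral term ∫_5^19 ln(x) dx = 33.8972.
½[f(5) + f(19)] = ½[1.60944 + 2.94444] = 2.27694.
Integral + boundary = 36.1741.
Order-1 term: 1/12 · (0.0526316 − 0.200000) = -0.0122807.

S_1 ≈ 36.1618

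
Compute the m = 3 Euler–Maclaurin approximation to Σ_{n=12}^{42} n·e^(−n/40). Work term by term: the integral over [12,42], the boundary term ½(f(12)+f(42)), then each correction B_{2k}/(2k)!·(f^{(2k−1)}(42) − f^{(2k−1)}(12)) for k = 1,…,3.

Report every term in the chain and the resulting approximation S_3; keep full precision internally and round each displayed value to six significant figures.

Integral: ∫_12^42 x·e^(−x/40) dx = 393.106.
Boundary: ½(f(12) + f(42)) = ½(8.88982 + 14.6974) = 11.7936.
Running total after boundary: 404.900.
k=1: B_{2}/(2)! × [f^{(1)}(42) − f^{(1)}(12)] = 1/12 × (-0.0174969 − 0.518573) = -0.0446725.
After k=1: 404.855.
k=2: B_{4}/(4)! × [f^{(3)}(42) − f^{(3)}(12)] = −1/720 × (0.000426487 − 0.00125013) = 1.14395e-06.
After k=2: 404.855.
k=3: B_{6}/(6)! × [f^{(5)}(42) − f^{(5)}(12)] = 1/30240 × (5.39943e-07 − 1.36010e-06) = -2.71215e-11.

S_3 ≈ 404.855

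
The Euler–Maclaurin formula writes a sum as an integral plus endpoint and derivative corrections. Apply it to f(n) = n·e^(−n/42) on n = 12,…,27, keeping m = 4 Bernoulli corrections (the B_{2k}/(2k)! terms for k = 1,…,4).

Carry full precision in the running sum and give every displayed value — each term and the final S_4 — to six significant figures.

Integral: ∫_12^27 x·e^(−x/42) dx = 180.617.
Endpoint term: (f(12) + f(27))/2 = (9.01773 + 14.1963)/2 = 11.6070.
Running total after boundary: 192.224.
Order-1 term: 1/12 · (0.187781 − 0.536769) = -0.0290823.
Partial sum through k=1: 192.195.
Order-2 term: −1/720 · (0.000702584 − 0.00115631) = 6.30170e-07.
Partial sum through k=2: 192.195.
Order-3 term: 1/30240 · (7.36233e-07 − 1.13850e-06) = -1.33026e-11.
Partial sum through k=3: 192.195.
Order-4 term: −1/1209600 · (6.08943e-10 − 9.19221e-10) = 2.56513e-16.

S_4 ≈ 192.195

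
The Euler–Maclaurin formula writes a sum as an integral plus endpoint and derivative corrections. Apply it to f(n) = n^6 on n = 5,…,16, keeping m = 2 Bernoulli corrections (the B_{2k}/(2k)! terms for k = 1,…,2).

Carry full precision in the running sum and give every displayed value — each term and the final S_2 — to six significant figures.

S_2 ≈ 4.72552e+07

Integral: ∫_5^16 x^6 dx = 3.83368e+07.
Boundary: ½(f(5) + f(16)) = ½(15625.0 + 1.67772e+07) = 8.39642e+06.
So far: 4.67332e+07.
Order-1 term: 1/12 · (6.29146e+06 − 18750.0) = 522726.
After k=1: 4.72559e+07.
Order-2 term: −1/720 · (491520 − 15000.0) = -661.833.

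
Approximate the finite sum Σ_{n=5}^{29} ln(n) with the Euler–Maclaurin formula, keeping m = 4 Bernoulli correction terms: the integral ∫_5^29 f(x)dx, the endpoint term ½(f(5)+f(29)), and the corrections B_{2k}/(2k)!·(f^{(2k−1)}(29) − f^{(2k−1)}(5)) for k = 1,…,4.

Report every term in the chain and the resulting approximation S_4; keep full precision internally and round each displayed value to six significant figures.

S_4 ≈ 68.0790

The integral term ∫_5^29 ln(x) dx = 65.6044.
Endpoint term: (f(5) + f(29))/2 = (1.60944 + 3.36730)/2 = 2.48837.
Integral + boundary = 68.0928.
Correction k=1: B_{2}/2! · (f^{(1)}(29) − f^{(1)}(5)) = 1/12 · (0.0344828 − 0.200000) = -0.0137931.
Partial sum through k=1: 68.0790.
Correction k=2: B_{4}/4! · (f^{(3)}(29) − f^{(3)}(5)) = −1/720 · (8.20042e-05 − 0.0160000) = 2.21083e-05.
Partial sum through k=2: 68.0790.
Correction k=3: B_{6}/6! · (f^{(5)}(29) − f^{(5)}(5)) = 1/30240 · (1.17010e-06 − 0.00768000) = -2.53930e-07.
Partial sum through k=3: 68.0790.
Correction k=4: B_{8}/8! · (f^{(7)}(29) − f^{(7)}(5)) = −1/1209600 · (4.17394e-08 − 0.00921600) = 7.61901e-09.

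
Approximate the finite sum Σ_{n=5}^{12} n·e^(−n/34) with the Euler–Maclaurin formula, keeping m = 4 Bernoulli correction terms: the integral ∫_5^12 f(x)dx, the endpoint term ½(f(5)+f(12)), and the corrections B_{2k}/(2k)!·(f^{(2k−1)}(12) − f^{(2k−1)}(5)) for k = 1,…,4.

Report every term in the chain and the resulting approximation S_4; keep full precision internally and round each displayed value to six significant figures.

S_4 ≈ 52.1155

∫_5^12 x·e^(−x/34) dx evaluates to 45.7651.
Boundary: ½(f(5) + f(12)) = ½(4.31622 + 8.43142) = 6.37382.
Integral + boundary = 52.1389.
Correction k=1: B_{2}/2! · (f^{(1)}(12) − f^{(1)}(5)) = 1/12 · (0.454636 − 0.736296) = -0.0234717.
After k=1: 52.1155.
Correction k=2: B_{4}/4! · (f^{(3)}(12) − f^{(3)}(5)) = −1/720 · (0.00160889 − 0.00213043) = 7.24372e-07.
After k=2: 52.1155.
Correction k=3: B_{6}/6! · (f^{(5)}(12) − f^{(5)}(5)) = 1/30240 · (2.44333e-06 − 3.13489e-06) = -2.28691e-11.
After k=3: 52.1155.
Correction k=4: B_{8}/8! · (f^{(7)}(12) − f^{(7)}(5)) = −1/1209600 · (3.02326e-09 − 3.82945e-09) = 6.66494e-16.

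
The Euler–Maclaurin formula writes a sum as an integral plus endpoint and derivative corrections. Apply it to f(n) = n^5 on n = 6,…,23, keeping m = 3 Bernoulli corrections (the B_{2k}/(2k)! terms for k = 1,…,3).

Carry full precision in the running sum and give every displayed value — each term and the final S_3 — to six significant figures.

Integral: ∫_6^23 x^5 dx = 2.46649e+07.
Endpoint term: (f(6) + f(23))/2 = (7776.00 + 6.43634e+06)/2 = 3.22206e+06.
Running total after boundary: 2.78869e+07.
Correction k=1: B_{2}/2! · (f^{(1)}(23) − f^{(1)}(6)) = 1/12 · (1.39920e+06 − 6480.00) = 116060.
Partial sum through k=1: 2.80030e+07.
Correction k=2: B_{4}/4! · (f^{(3)}(23) − f^{(3)}(6)) = −1/720 · (31740.0 − 2160.00) = -41.0833.
Partial sum through k=2: 2.80030e+07.
Correction k=3: B_{6}/6! · (f^{(5)}(23) − f^{(5)}(6)) = 1/30240 · (120.000 − 120.000) = 0.00000.

S_3 ≈ 2.80030e+07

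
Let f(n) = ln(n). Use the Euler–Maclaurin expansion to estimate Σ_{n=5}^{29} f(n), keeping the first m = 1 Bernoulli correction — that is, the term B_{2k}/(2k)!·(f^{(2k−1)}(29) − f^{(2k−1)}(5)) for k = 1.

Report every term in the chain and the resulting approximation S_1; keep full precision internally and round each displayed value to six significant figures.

The integral term ∫_5^29 ln(x) dx = 65.6044.
Boundary: ½(f(5) + f(29)) = ½(1.60944 + 3.36730) = 2.48837.
So far: 68.0928.
Correction k=1: B_{2}/2! · (f^{(1)}(29) − f^{(1)}(5)) = 1/12 · (0.0344828 − 0.200000) = -0.0137931.

S_1 ≈ 68.0790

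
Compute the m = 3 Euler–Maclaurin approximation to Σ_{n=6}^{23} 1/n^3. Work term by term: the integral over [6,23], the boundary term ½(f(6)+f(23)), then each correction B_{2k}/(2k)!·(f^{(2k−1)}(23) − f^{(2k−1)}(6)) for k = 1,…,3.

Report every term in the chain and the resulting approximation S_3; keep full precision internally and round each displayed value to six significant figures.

S_3 ≈ 0.0154899

The integral term ∫_6^23 1/x^3 dx = 0.0129437.
½[f(6) + f(23)] = ½[0.00462963 + 8.21895e-05] = 0.00235591.
So far: 0.0152996.
Order-1 term: 1/12 · (-1.07204e-05 − (-0.00231481)) = 0.000192008.
Partial sum through k=1: 0.0154916.
Order-2 term: −1/720 · (-4.05307e-07 − (-0.00128601)) = -1.78556e-06.
Partial sum through k=2: 0.0154898.
Order-3 term: 1/30240 · (-3.21794e-08 − (-0.00150034)) = 4.96135e-08.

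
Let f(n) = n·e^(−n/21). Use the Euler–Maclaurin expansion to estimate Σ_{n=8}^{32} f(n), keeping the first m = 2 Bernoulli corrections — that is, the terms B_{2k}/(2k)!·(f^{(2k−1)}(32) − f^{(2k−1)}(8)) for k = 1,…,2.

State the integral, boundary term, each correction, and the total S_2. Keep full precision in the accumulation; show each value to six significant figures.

Integral: ∫_8^32 x·e^(−x/21) dx = 173.574.
Boundary: ½(f(8) + f(32)) = ½(5.46568 + 6.97217) = 6.21893.
Integral + boundary = 179.793.
k=1: B_{2}/(2)! × [f^{(1)}(32) − f^{(1)}(8)] = 1/12 × (-0.114128 − 0.422940) = -0.0447556.
Running total after k=1: 179.749.
k=2: B_{4}/(4)! × [f^{(3)}(32) − f^{(3)}(8)] = −1/720 × (0.000729326 − 0.00405751) = 4.62247e-06.

S_2 ≈ 179.749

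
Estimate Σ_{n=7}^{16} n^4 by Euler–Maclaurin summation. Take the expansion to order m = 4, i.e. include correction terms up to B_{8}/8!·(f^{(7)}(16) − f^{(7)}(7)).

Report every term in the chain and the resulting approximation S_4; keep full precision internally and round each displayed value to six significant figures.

The integral term ∫_7^16 x^4 dx = 206354.
½[f(7) + f(16)] = ½[2401.00 + 65536.0] = 33968.5.
Running total after boundary: 240322.
Order-1 term: 1/12 · (16384.0 − 1372.00) = 1251.00.
Partial sum through k=1: 241573.
Order-2 term: −1/720 · (384.000 − 168.000) = -0.300000.
Partial sum through k=2: 241573.
Order-3 term: 1/30240 · (0.00000 − 0.00000) = 0.00000.
Partial sum through k=3: 241573.
Order-4 term: −1/1209600 · (0.00000 − 0.00000) = 0.00000.

S_4 ≈ 241573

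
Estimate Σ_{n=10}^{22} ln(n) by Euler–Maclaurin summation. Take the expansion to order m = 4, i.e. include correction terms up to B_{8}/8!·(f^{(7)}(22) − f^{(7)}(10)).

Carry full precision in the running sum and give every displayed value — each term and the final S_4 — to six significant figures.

∫_10^22 ln(x) dx evaluates to 32.9771.
Endpoint term: (f(10) + f(22))/2 = (2.30259 + 3.09104)/2 = 2.69681.
Integral + boundary = 35.6739.
k=1: B_{2}/(2)! × [f^{(1)}(22) − f^{(1)}(10)] = 1/12 × (0.0454545 − 0.100000) = -0.00454545.
After k=1: 35.6694.
k=2: B_{4}/(4)! × [f^{(3)}(22) − f^{(3)}(10)] = −1/720 × (0.000187829 − 0.00200000) = 2.51690e-06.
After k=2: 35.6694.
k=3: B_{6}/(6)! × [f^{(5)}(22) − f^{(5)}(10)] = 1/30240 × (4.65691e-06 − 0.000240000) = -7.78251e-09.
After k=3: 35.6694.
k=4: B_{8}/(8)! × [f^{(7)}(22) − f^{(7)}(10)] = −1/1209600 × (2.88651e-07 − 7.20000e-05) = 5.92852e-11.

S_4 ≈ 35.6694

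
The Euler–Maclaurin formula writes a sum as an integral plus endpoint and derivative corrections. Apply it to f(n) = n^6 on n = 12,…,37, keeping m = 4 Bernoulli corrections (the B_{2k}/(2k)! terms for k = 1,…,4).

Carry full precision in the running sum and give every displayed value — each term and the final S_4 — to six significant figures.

Integral: ∫_12^37 x^6 dx = 1.35566e+10.
Endpoint term: (f(12) + f(37))/2 = (2.98598e+06 + 2.56573e+09)/2 = 1.28436e+09.
Running total after boundary: 1.48409e+10.
k=1: B_{2}/(2)! × [f^{(1)}(37) − f^{(1)}(12)] = 1/12 × (4.16064e+08 − 1.49299e+06) = 3.45476e+07.
Running total after k=1: 1.48755e+10.
k=2: B_{4}/(4)! × [f^{(3)}(37) − f^{(3)}(12)] = −1/720 × (6.07836e+06 − 207360) = -8154.17.
Running total after k=2: 1.48755e+10.
k=3: B_{6}/(6)! × [f^{(5)}(37) − f^{(5)}(12)] = 1/30240 × (26640.0 − 8640.00) = 0.595238.
Running total after k=3: 1.48755e+10.
k=4: B_{8}/(8)! × [f^{(7)}(37) − f^{(7)}(12)] = −1/1209600 × (0.00000 − 0.00000) = 0.00000.

S_4 ≈ 1.48755e+10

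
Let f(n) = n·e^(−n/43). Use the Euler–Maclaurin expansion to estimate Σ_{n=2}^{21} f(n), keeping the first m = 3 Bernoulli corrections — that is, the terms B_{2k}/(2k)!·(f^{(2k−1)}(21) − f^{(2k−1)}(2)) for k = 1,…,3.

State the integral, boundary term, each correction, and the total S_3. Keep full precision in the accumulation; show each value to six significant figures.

S_3 ≈ 165.714

Integral: ∫_2^21 x·e^(−x/43) dx = 158.366.
Endpoint term: (f(2) + f(21))/2 = (1.90911 + 12.8861)/2 = 7.39761.
Integral + boundary = 165.764.
Correction k=1: B_{2}/2! · (f^{(1)}(21) − f^{(1)}(2)) = 1/12 · (0.313947 − 0.910156) = -0.0496840.
Partial sum through k=1: 165.714.
Correction k=2: B_{4}/4! · (f^{(3)}(21) − f^{(3)}(2)) = −1/720 · (0.000833530 − 0.00152475) = 9.60028e-07.
Partial sum through k=2: 165.714.
Correction k=3: B_{6}/6! · (f^{(5)}(21) − f^{(5)}(2)) = 1/30240 · (8.09771e-07 − 1.38305e-06) = -1.89576e-11.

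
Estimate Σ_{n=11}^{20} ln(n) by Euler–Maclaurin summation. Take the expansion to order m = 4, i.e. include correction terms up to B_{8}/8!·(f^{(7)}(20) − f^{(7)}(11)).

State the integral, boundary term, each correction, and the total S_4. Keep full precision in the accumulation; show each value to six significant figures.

S_4 ≈ 27.2312

Integral: ∫_11^20 ln(x) dx = 24.5378.
Boundary: ½(f(11) + f(20)) = ½(2.39790 + 2.99573) = 2.69681.
Integral + boundary = 27.2346.
k=1: B_{2}/(2)! × [f^{(1)}(20) − f^{(1)}(11)] = 1/12 × (0.0500000 − 0.0909091) = -0.00340909.
After k=1: 27.2312.
k=2: B_{4}/(4)! × [f^{(3)}(20) − f^{(3)}(11)] = −1/720 × (0.000250000 − 0.00150263) = 1.73976e-06.
After k=2: 27.2312.
k=3: B_{6}/(6)! × [f^{(5)}(20) − f^{(5)}(11)] = 1/30240 × (7.50000e-06 − 0.000149021) = -4.67993e-09.
After k=3: 27.2312.
k=4: B_{8}/(8)! × [f^{(7)}(20) − f^{(7)}(11)] = −1/1209600 × (5.62500e-07 − 3.69474e-05) = 3.00801e-11.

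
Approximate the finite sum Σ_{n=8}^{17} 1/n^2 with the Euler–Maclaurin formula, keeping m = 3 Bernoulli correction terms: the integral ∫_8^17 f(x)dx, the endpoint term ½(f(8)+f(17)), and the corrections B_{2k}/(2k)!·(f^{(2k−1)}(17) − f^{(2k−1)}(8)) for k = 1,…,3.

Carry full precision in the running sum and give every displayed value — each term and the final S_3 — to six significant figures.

Integral: ∫_8^17 1/x^2 dx = 0.0661765.
½[f(8) + f(17)] = ½[0.0156250 + 0.00346021] = 0.00954260.
Running total after boundary: 0.0757191.
k=1: B_{2}/(2)! × [f^{(1)}(17) − f^{(1)}(8)] = 1/12 × (-0.000407083 − (-0.00390625)) = 0.000291597.
Partial sum through k=1: 0.0760107.
k=2: B_{4}/(4)! × [f^{(3)}(17) − f^{(3)}(8)] = −1/720 × (-1.69031e-05 − (-0.000732422)) = -9.93776e-07.
Partial sum through k=2: 0.0760097.
k=3: B_{6}/(6)! × [f^{(5)}(17) − f^{(5)}(8)] = 1/30240 × (-1.75465e-06 − (-0.000343323)) = 1.12952e-08.

S_3 ≈ 0.0760097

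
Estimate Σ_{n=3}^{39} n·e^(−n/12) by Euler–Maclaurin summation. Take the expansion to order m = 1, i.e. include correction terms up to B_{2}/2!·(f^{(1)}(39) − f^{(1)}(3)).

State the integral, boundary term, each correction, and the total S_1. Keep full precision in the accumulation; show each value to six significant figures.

Integral: ∫_3^39 x·e^(−x/12) dx = 116.454.
½[f(3) + f(39)] = ½[2.33640 + 1.51219] = 1.92430.
So far: 118.379.
Order-1 term: 1/12 · (-0.0872420 − 0.584101) = -0.0559452.

S_1 ≈ 118.323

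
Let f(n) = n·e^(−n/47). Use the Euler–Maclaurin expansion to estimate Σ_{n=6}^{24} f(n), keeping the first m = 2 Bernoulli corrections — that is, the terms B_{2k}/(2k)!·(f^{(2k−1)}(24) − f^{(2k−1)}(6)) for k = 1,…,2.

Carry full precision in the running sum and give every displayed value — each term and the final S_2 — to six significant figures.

S_2 ≈ 199.688

Integral: ∫_6^24 x·e^(−x/47) dx = 189.886.
Boundary: ½(f(6) + f(24)) = ½(5.28092 + 14.4027) = 9.84181.
Integral + boundary = 199.728.
k=1: B_{2}/(2)! × [f^{(1)}(24) − f^{(1)}(6)] = 1/12 × (0.293672 − 0.767793) = -0.0395101.
Partial sum through k=1: 199.688.
k=2: B_{4}/(4)! × [f^{(3)}(24) − f^{(3)}(6)] = −1/720 × (0.000676277 − 0.00114445) = 6.50245e-07.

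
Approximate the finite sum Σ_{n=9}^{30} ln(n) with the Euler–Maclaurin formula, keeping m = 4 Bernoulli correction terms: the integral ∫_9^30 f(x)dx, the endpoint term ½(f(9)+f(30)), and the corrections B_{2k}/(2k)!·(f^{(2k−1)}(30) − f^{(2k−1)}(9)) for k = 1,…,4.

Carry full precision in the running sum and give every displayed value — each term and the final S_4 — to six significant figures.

S_4 ≈ 64.0536

∫_9^30 ln(x) dx evaluates to 61.2609.
½[f(9) + f(30)] = ½[2.19722 + 3.40120] = 2.79921.
Integral + boundary = 64.0601.
k=1: B_{2}/(2)! × [f^{(1)}(30) − f^{(1)}(9)] = 1/12 × (0.0333333 − 0.111111) = -0.00648148.
Running total after k=1: 64.0536.
k=2: B_{4}/(4)! × [f^{(3)}(30) − f^{(3)}(9)] = −1/720 × (7.40741e-05 − 0.00274348) = 3.70751e-06.
Running total after k=2: 64.0536.
k=3: B_{6}/(6)! × [f^{(5)}(30) − f^{(5)}(9)] = 1/30240 × (9.87654e-07 − 0.000406442) = -1.34079e-08.
Running total after k=3: 64.0536.
k=4: B_{8}/(8)! × [f^{(7)}(30) − f^{(7)}(9)] = −1/1209600 × (3.29218e-08 − 0.000150534) = 1.24422e-10.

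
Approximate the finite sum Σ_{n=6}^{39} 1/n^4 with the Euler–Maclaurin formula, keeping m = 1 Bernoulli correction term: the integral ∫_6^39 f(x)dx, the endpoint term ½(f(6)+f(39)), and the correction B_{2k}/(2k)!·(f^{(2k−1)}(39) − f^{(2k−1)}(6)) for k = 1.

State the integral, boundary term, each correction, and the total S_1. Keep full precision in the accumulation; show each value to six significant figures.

Integral: ∫_6^39 1/x^4 dx = 0.00153759.
Endpoint term: (f(6) + f(39))/2 = (0.000771605 + 4.32257e-07)/2 = 0.000386019.
Integral + boundary = 0.00192361.
k=1: B_{2}/(2)! × [f^{(1)}(39) − f^{(1)}(6)] = 1/12 × (-4.43340e-08 − (-0.000514403)) = 4.28632e-05.

S_1 ≈ 0.00196647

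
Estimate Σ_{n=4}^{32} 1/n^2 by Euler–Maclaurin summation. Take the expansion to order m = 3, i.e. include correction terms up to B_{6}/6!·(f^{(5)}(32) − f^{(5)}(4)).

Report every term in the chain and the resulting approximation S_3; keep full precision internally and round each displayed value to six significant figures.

S_3 ≈ 0.253056

Integral: ∫_4^32 1/x^2 dx = 0.218750.
½[f(4) + f(32)] = ½[0.0625000 + 0.000976562] = 0.0317383.
Integral + boundary = 0.250488.
Correction k=1: B_{2}/2! · (f^{(1)}(32) − f^{(1)}(4)) = 1/12 · (-6.10352e-05 − (-0.0312500)) = 0.00259908.
Partial sum through k=1: 0.253087.
Correction k=2: B_{4}/4! · (f^{(3)}(32) − f^{(3)}(4)) = −1/720 · (-7.15256e-07 − (-0.0234375)) = -3.25511e-05.
Partial sum through k=2: 0.253055.
Correction k=3: B_{6}/6! · (f^{(5)}(32) − f^{(5)}(4)) = 1/30240 · (-2.09548e-08 − (-0.0439453)) = 1.45322e-06.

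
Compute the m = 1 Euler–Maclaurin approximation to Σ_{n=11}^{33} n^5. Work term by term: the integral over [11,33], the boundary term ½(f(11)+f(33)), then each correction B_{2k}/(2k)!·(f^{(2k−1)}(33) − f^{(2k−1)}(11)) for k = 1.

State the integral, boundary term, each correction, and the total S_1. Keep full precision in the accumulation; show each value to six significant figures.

S_1 ≈ 2.35086e+08

Integral: ∫_11^33 x^5 dx = 2.14949e+08.
Boundary: ½(f(11) + f(33)) = ½(161051 + 3.91354e+07) = 1.96482e+07.
Integral + boundary = 2.34598e+08.
Order-1 term: 1/12 · (5.92960e+06 − 73205.0) = 488033.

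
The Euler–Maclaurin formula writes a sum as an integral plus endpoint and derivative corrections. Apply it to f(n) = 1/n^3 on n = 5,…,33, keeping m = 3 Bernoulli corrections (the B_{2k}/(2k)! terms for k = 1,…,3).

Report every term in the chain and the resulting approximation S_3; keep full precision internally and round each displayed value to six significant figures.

S_3 ≈ 0.0239494

∫_5^33 1/x^3 dx evaluates to 0.0195409.
½[f(5) + f(33)] = ½[0.00800000 + 2.78265e-05] = 0.00401391.
Integral + boundary = 0.0235548.
k=1: B_{2}/(2)! × [f^{(1)}(33) − f^{(1)}(5)] = 1/12 × (-2.52968e-06 − (-0.00480000)) = 0.000399789.
Partial sum through k=1: 0.0239546.
k=2: B_{4}/(4)! × [f^{(3)}(33) − f^{(3)}(5)] = −1/720 × (-4.64588e-08 − (-0.00384000)) = -5.33327e-06.
Partial sum through k=2: 0.0239492.
k=3: B_{6}/(6)! × [f^{(5)}(33) − f^{(5)}(5)] = 1/30240 × (-1.79180e-09 − (-0.00645120)) = 2.13333e-07.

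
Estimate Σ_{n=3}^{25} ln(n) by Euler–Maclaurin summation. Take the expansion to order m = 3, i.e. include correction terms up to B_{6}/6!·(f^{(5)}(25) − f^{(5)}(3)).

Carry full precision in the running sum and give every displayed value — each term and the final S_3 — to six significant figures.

S_3 ≈ 57.3105

The integral term ∫_3^25 ln(x) dx = 55.1761.
½[f(3) + f(25)] = ½[1.09861 + 3.21888] = 2.15874.
So far: 57.3348.
Correction k=1: B_{2}/2! · (f^{(1)}(25) − f^{(1)}(3)) = 1/12 · (0.0400000 − 0.333333) = -0.0244444.
After k=1: 57.3104.
Correction k=2: B_{4}/4! · (f^{(3)}(25) − f^{(3)}(3)) = −1/720 · (0.000128000 − 0.0740741) = 0.000102703.
After k=2: 57.3105.
Correction k=3: B_{6}/6! · (f^{(5)}(25) − f^{(5)}(3)) = 1/30240 · (2.45760e-06 − 0.0987654) = -3.26597e-06.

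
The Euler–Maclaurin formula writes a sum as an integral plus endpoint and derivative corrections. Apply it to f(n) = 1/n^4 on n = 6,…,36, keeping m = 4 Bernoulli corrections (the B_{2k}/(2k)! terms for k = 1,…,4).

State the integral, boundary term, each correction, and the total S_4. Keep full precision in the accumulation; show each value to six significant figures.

The integral term ∫_6^36 1/x^4 dx = 0.00153607.
Boundary: ½(f(6) + f(36)) = ½(0.000771605 + 5.95374e-07) = 0.000386100.
Integral + boundary = 0.00192217.
Correction k=1: B_{2}/2! · (f^{(1)}(36) − f^{(1)}(6)) = 1/12 · (-6.61527e-08 − (-0.000514403)) = 4.28614e-05.
Running total after k=1: 0.00196503.
Correction k=2: B_{4}/4! · (f^{(3)}(36) − f^{(3)}(6)) = −1/720 · (-1.53131e-09 − (-0.000428669)) = -5.95372e-07.
Running total after k=2: 0.00196443.
Correction k=3: B_{6}/6! · (f^{(5)}(36) − f^{(5)}(6)) = 1/30240 · (-6.61678e-11 − (-0.000666819)) = 2.20509e-08.
Running total after k=3: 0.00196445.
Correction k=4: B_{8}/8! · (f^{(7)}(36) − f^{(7)}(6)) = −1/1209600 · (-4.59499e-12 − (-0.00166705)) = -1.37818e-09.

S_4 ≈ 0.00196445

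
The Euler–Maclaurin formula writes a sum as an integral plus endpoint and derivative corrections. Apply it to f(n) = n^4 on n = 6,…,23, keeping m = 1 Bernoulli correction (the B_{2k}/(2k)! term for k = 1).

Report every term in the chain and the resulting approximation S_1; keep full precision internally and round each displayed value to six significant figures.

∫_6^23 x^4 dx evaluates to 1.28571e+06.
½[f(6) + f(23)] = ½[1296.00 + 279841] = 140568.
So far: 1.42628e+06.
k=1: B_{2}/(2)! × [f^{(1)}(23) − f^{(1)}(6)] = 1/12 × (48668.0 − 864.000) = 3983.67.

S_1 ≈ 1.43027e+06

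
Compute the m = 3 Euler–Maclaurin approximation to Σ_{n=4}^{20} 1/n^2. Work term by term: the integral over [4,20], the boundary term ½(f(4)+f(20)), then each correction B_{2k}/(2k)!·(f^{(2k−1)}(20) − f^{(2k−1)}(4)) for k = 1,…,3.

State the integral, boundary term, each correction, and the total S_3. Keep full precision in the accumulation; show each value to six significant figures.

S_3 ≈ 0.235052

∫_4^20 1/x^2 dx evaluates to 0.200000.
Endpoint term: (f(4) + f(20))/2 = (0.0625000 + 0.00250000)/2 = 0.0325000.
Running total after boundary: 0.232500.
k=1: B_{2}/(2)! × [f^{(1)}(20) − f^{(1)}(4)] = 1/12 × (-0.000250000 − (-0.0312500)) = 0.00258333.
Running total after k=1: 0.235083.
k=2: B_{4}/(4)! × [f^{(3)}(20) − f^{(3)}(4)] = −1/720 × (-7.50000e-06 − (-0.0234375)) = -3.25417e-05.
Running total after k=2: 0.235051.
k=3: B_{6}/(6)! × [f^{(5)}(20) − f^{(5)}(4)] = 1/30240 × (-5.62500e-07 − (-0.0439453)) = 1.45320e-06.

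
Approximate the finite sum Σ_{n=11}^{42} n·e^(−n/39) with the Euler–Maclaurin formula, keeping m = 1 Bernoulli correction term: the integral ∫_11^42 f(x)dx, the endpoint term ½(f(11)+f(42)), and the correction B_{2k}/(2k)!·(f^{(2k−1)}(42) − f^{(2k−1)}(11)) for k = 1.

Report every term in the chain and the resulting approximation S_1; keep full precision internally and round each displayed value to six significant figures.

The integral term ∫_11^42 x·e^(−x/39) dx = 394.670.
Endpoint term: (f(11) + f(42))/2 = (8.29659 + 14.3070)/2 = 11.3018.
Running total after boundary: 405.972.
Correction k=1: B_{2}/2! · (f^{(1)}(42) − f^{(1)}(11)) = 1/12 · (-0.0262032 − 0.541502) = -0.0473088.

S_1 ≈ 405.925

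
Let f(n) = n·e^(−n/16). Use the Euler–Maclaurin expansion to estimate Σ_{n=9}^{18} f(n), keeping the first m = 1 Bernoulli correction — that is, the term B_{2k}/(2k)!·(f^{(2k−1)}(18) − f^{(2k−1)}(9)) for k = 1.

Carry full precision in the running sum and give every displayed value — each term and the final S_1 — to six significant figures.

Integral: ∫_9^18 x·e^(−x/16) dx = 51.3022.
½[f(9) + f(18)] = ½[5.12805 + 5.84374] = 5.48589.
So far: 56.7881.
Correction k=1: B_{2}/2! · (f^{(1)}(18) − f^{(1)}(9)) = 1/12 · (-0.0405816 − 0.249280) = -0.0241551.

S_1 ≈ 56.7639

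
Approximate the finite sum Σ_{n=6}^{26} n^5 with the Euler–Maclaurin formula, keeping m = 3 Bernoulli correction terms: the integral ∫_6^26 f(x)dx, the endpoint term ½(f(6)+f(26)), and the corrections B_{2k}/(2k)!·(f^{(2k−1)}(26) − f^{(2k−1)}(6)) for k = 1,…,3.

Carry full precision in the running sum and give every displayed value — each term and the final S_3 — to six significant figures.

∫_6^26 x^5 dx evaluates to 5.14782e+07.
Endpoint term: (f(6) + f(26))/2 = (7776.00 + 1.18814e+07)/2 = 5.94458e+06.
Running total after boundary: 5.74228e+07.
k=1: B_{2}/(2)! × [f^{(1)}(26) − f^{(1)}(6)] = 1/12 × (2.28488e+06 − 6480.00) = 189867.
Partial sum through k=1: 5.76126e+07.
k=2: B_{4}/(4)! × [f^{(3)}(26) − f^{(3)}(6)] = −1/720 × (40560.0 − 2160.00) = -53.3333.
Partial sum through k=2: 5.76126e+07.
k=3: B_{6}/(6)! × [f^{(5)}(26) − f^{(5)}(6)] = 1/30240 × (120.000 − 120.000) = 0.00000.

S_3 ≈ 5.76126e+07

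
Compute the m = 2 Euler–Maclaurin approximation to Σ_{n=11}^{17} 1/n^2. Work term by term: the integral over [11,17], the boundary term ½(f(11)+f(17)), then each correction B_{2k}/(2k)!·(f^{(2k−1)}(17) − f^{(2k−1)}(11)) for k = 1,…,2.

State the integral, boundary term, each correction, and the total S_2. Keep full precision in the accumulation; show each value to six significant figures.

The integral term ∫_11^17 1/x^2 dx = 0.0320856.
½[f(11) + f(17)] = ½[0.00826446 + 0.00346021] = 0.00586234.
Running total after boundary: 0.0379479.
Order-1 term: 1/12 · (-0.000407083 − (-0.00150263)) = 9.12955e-05.
After k=1: 0.0380392.
Order-2 term: −1/720 · (-1.69031e-05 − (-0.000149021)) = -1.83497e-07.

S_2 ≈ 0.0380390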